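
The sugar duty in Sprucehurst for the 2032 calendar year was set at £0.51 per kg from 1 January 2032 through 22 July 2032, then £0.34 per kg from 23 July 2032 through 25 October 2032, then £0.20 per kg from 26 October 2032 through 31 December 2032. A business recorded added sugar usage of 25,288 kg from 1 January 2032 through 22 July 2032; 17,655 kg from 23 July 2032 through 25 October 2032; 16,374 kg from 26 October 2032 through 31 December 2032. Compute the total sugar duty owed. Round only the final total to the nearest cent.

£22,174.38

1 January – 22 July 2032: 25,288 kg at £0.51/kg → £12,896.88
23 July – 25 October 2032: 17,655 kg at £0.34/kg → £6,002.70
26 October – 31 December 2032: 16,374 kg at £0.20/kg → £3,274.80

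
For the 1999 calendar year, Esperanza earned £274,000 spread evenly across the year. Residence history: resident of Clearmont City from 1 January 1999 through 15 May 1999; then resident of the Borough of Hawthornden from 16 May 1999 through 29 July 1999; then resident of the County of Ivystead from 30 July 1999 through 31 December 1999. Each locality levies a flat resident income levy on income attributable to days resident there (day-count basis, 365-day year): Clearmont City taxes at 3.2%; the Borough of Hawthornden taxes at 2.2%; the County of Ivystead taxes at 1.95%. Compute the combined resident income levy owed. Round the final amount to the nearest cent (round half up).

Clearmont City, 1 January – 15 May 1999: 135 days → £274,000 × 3.2% × 135/365 = £3,242.9589
The Borough of Hawthornden, 16 May – 29 July 1999: 75 days → £274,000 × 2.2% × 75/365 = £1,238.6301
The County of Ivystead, 30 July – 31 December 1999: 155 days → £274,000 × 1.95% × 155/365 = £2,268.9452
Total = £6,750.5342

£6,750.53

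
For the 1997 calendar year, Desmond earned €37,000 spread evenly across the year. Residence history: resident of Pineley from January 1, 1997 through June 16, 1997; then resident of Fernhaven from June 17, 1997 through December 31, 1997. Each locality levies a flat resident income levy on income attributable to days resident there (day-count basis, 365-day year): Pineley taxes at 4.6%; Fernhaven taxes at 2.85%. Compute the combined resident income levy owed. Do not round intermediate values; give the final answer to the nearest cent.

€1,350.75

Pineley, January 1 – June 16, 1997: 167 days → €37,000 × 4.6% × 167/365 = €778.7233
Fernhaven, June 17 – December 31, 1997: 198 days → €37,000 × 2.85% × 198/365 = €572.0301
Total = €1,350.7534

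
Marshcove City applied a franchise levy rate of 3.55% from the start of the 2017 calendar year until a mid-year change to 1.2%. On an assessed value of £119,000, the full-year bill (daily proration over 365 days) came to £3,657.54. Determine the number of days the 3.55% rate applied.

291 days

Let d = days at the first rate; then 365 − d days at the second rate.
£119,000 × [3.55%·d + 1.2%·(365−d)] / 365 = £3,657.54
Solving gives d = 291, so the new rate took effect on 19 October 2017.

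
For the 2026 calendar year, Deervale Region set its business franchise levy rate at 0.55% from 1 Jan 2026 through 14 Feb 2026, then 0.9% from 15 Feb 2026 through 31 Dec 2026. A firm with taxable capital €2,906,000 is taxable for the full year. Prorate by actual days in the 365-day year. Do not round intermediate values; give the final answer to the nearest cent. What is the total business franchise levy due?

€24,900.04

1 Jan – 14 Feb 2026: 45 days at 0.55% → €2,906,000 × 0.55% × 45/365 = €1,970.5068
15 Feb – 31 Dec 2026: 320 days at 0.9% → €2,906,000 × 0.9% × 320/365 = €22,929.5342
Total = €24,900.0411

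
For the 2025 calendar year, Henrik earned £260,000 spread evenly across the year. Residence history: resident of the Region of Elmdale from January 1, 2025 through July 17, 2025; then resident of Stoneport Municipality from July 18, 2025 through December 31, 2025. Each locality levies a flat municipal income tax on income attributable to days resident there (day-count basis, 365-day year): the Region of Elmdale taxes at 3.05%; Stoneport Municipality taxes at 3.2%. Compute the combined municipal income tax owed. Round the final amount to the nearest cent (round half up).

The Region of Elmdale, January 1 – July 17, 2025: 198 days → £260,000 × 3.05% × 198/365 = £4,301.7534
Stoneport Municipality, July 18 – December 31, 2025: 167 days → £260,000 × 3.2% × 167/365 = £3,806.6849
Total = £8,108.4384

£8,108.44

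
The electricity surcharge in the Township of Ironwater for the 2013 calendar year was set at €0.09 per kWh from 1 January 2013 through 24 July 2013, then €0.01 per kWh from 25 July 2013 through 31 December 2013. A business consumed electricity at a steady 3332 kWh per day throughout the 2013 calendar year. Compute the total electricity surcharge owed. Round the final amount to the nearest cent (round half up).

€66,806.60

1 January – 24 July 2013: 205 days × 3332 kWh/day = 683,060 kWh at €0.09/kWh → €61,475.40
25 July – 31 December 2013: 160 days × 3332 kWh/day = 533,120 kWh at €0.01/kWh → €5,331.20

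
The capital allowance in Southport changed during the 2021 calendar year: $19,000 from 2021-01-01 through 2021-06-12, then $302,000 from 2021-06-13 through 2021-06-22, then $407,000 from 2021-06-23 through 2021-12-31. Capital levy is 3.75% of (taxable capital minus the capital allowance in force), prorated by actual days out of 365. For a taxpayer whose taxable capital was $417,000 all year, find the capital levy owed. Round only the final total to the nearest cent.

$6,980.55

2021-01-01 to 2021-06-12: 163 days, exemption $19,000 → ($417,000 − $19,000) × 3.75% × 163/365 = $6,665.1370
2021-06-13 to 2021-06-22: 10 days, exemption $302,000 → ($417,000 − $302,000) × 3.75% × 10/365 = $118.1507
2021-06-23 to 2021-12-31: 192 days, exemption $407,000 → ($417,000 − $407,000) × 3.75% × 192/365 = $197.2603
Total = $6,980.5479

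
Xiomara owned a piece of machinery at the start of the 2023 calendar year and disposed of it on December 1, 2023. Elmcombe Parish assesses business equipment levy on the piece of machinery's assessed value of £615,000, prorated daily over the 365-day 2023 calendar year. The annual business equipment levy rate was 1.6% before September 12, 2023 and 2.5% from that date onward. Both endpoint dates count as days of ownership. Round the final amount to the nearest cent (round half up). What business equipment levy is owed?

£10,259.55

January 1 – September 11, 2023: 254 days at 1.6% → £615,000 × 1.6% × 254/365 = £6,847.5616
September 12 – December 1, 2023: 81 days at 2.5% → £615,000 × 2.5% × 81/365 = £3,411.9863
Total = £10,259.5479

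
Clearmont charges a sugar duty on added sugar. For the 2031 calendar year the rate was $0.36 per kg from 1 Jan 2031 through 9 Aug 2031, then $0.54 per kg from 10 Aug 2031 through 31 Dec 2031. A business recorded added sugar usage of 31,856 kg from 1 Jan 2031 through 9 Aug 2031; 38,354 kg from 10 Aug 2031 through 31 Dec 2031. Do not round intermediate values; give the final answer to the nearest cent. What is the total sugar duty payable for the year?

1 Jan – 9 Aug 2031: 31,856 kg at $0.36/kg → $11,468.16
10 Aug – 31 Dec 2031: 38,354 kg at $0.54/kg → $20,711.16

$32,179.32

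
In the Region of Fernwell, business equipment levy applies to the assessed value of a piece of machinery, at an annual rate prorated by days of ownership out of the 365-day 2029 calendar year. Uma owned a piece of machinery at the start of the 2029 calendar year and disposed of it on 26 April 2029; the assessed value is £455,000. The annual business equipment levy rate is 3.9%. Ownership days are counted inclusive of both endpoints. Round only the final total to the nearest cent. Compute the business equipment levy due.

£5,639.51

Days held (1 January – 26 April 2029): 116 out of 365
Tax = £455,000 × 3.9% × 116/365 = £5,639.5068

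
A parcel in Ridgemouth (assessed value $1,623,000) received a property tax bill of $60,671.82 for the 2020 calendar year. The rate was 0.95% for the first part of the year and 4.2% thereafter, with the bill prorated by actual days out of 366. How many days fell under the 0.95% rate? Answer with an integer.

52 days

Let d = days at the first rate; then 366 − d days at the second rate.
$1,623,000 × [0.95%·d + 4.2%·(366−d)] / 366 = $60,671.82
Solving gives d = 52, so the new rate took effect on 22 February 2020.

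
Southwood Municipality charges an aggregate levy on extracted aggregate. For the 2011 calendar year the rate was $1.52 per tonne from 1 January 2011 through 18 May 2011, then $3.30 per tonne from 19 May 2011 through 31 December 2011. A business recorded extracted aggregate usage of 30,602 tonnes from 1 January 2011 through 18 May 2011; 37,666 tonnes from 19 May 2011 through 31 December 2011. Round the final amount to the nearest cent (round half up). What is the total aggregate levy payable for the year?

1 January – 18 May 2011: 30,602 tonnes at $1.52/tonne → $46,515.04
19 May – 31 December 2011: 37,666 tonnes at $3.30/tonne → $124,297.80

$170,812.84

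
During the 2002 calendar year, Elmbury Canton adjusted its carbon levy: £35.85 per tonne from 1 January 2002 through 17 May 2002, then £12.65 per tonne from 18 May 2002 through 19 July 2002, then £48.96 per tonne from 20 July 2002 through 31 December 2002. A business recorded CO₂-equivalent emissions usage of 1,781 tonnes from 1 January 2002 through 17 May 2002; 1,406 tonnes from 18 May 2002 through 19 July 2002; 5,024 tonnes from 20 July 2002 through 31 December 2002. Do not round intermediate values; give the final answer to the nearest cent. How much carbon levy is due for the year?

1 January – 17 May 2002: 1,781 tonnes at £35.85/tonne → £63848.85
18 May – 19 July 2002: 1,406 tonnes at £12.65/tonne → £17785.90
20 July – 31 December 2002: 5,024 tonnes at £48.96/tonne → £245975.04

£327609.79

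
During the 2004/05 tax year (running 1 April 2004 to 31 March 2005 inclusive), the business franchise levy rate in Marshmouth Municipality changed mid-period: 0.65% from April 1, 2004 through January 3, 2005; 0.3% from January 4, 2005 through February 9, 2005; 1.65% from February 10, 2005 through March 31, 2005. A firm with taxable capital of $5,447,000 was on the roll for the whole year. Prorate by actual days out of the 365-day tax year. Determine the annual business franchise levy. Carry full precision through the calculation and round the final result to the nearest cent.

April 1, 2004 – January 3, 2005: 278 days at 0.65% → $5,447,000 × 0.65% × 278/365 = $26,966.3808
January 4 – February 9, 2005: 37 days at 0.3% → $5,447,000 × 0.3% × 37/365 = $1,656.4849
February 10 – March 31, 2005: 50 days at 1.65% → $5,447,000 × 1.65% × 50/365 = $12,311.7123
Total = $40,934.5781

$40,934.58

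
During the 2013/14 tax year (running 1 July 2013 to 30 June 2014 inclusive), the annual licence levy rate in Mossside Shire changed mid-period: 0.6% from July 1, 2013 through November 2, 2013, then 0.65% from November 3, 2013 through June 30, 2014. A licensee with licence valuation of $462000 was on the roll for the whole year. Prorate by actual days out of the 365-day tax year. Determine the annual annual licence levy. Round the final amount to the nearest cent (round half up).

July 1 – November 2, 2013: 125 days at 0.6% → $462000 × 0.6% × 125/365 = $949.3151
November 3, 2013 – June 30, 2014: 240 days at 0.65% → $462000 × 0.65% × 240/365 = $1974.5753
Total = $2923.8904

$2923.89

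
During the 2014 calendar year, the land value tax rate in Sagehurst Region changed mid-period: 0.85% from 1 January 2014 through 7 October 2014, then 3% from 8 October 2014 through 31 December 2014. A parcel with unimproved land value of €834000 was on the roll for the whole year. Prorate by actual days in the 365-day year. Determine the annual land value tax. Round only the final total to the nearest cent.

1 January – 7 October 2014: 280 days at 0.85% → €834000 × 0.85% × 280/365 = €5438.1370
8 October – 31 December 2014: 85 days at 3% → €834000 × 3% × 85/365 = €5826.5753
Total = €11264.7123

€11264.71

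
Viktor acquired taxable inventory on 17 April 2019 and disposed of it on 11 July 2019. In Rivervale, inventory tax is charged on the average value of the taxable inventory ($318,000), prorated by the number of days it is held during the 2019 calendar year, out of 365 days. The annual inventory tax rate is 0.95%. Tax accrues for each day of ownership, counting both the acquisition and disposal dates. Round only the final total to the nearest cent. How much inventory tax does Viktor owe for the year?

Days held (17 April – 11 July 2019): 86 out of 365
Tax = $318,000 × 0.95% × 86/365 = $711.7973

$711.80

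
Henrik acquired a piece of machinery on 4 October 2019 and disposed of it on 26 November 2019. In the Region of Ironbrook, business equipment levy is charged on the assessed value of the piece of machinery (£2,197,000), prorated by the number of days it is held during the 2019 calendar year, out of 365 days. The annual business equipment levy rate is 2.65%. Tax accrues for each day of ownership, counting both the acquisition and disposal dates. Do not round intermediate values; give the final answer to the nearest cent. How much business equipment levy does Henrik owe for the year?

£8,613.44

Days held (4 October – 26 November 2019): 54 out of 365
Tax = £2,197,000 × 2.65% × 54/365 = £8,613.4438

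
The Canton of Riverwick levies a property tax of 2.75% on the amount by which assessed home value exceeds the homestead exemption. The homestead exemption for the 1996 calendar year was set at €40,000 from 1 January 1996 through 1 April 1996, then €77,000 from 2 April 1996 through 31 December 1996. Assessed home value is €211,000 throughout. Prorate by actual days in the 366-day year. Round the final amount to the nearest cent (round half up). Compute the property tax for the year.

€3,940.77

1 January – 1 April 1996: 92 days, exemption €40,000 → (€211,000 − €40,000) × 2.75% × 92/366 = €1,182.0492
2 April – 31 December 1996: 274 days, exemption €77,000 → (€211,000 − €77,000) × 2.75% × 274/366 = €2,758.7158
Total = €3,940.7650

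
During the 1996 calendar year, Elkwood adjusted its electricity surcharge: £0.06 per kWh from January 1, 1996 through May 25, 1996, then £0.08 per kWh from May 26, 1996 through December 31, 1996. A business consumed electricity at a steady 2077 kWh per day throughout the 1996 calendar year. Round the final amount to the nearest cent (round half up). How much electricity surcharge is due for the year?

January 1 – May 25, 1996: 146 days × 2077 kWh/day = 303,242 kWh at £0.06/kWh → £18,194.52
May 26 – December 31, 1996: 220 days × 2077 kWh/day = 456,940 kWh at £0.08/kWh → £36,555.20

£54,749.72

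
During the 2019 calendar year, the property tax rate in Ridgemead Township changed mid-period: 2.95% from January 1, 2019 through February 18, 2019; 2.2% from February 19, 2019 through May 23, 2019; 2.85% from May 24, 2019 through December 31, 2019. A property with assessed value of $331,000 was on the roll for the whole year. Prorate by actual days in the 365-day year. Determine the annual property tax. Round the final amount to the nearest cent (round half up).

$8,923.85

January 1 – February 18, 2019: 49 days at 2.95% → $331,000 × 2.95% × 49/365 = $1,310.8507
February 19 – May 23, 2019: 94 days at 2.2% → $331,000 × 2.2% × 94/365 = $1,875.3644
May 24 – December 31, 2019: 222 days at 2.85% → $331,000 × 2.85% × 222/365 = $5,737.6356
Total = $8,923.8507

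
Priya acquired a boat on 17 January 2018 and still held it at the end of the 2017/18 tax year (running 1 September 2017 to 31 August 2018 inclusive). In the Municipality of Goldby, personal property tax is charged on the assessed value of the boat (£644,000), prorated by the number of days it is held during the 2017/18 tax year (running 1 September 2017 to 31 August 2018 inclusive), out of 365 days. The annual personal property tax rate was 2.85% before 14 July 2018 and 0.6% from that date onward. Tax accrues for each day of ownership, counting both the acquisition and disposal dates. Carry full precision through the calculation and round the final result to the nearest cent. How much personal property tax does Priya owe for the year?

17 January – 13 July 2018: 178 days at 2.85% → £644,000 × 2.85% × 178/365 = £8,950.7178
14 July – 31 August 2018: 49 days at 0.6% → £644,000 × 0.6% × 49/365 = £518.7288
Total = £9,469.4466

£9,469.45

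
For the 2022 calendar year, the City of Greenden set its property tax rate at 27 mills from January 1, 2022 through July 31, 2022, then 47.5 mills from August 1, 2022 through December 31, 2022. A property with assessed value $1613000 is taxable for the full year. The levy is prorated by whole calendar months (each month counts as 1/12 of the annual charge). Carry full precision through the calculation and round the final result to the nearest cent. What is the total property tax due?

January 1 – July 31, 2022: 7 months at 27 mills → $1613000 × 2.7% × 7/12 = $25404.7500
August 1 – December 31, 2022: 5 months at 47.5 mills → $1613000 × 4.75% × 5/12 = $31923.9583
Total = $57328.7083

$57328.71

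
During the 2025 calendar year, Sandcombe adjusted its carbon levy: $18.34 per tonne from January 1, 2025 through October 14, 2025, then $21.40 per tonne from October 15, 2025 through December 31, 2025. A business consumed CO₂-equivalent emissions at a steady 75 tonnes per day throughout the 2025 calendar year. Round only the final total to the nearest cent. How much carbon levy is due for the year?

January 1 – October 14, 2025: 287 days × 75 tonnes/day = 21,525 tonnes at $18.34/tonne → $394768.50
October 15 – December 31, 2025: 78 days × 75 tonnes/day = 5,850 tonnes at $21.40/tonne → $125190.00

$519958.50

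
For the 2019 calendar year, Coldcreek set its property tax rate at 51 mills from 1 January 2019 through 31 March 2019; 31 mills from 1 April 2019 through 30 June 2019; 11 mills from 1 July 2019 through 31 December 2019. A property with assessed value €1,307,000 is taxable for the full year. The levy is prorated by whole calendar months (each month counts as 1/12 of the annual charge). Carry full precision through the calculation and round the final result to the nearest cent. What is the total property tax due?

€33,982.00

1 January – 31 March 2019: 3 months at 51 mills → €1,307,000 × 5.1% × 3/12 = €16,664.2500
1 April – 30 June 2019: 3 months at 31 mills → €1,307,000 × 3.1% × 3/12 = €10,129.2500
1 July – 31 December 2019: 6 months at 11 mills → €1,307,000 × 1.1% × 6/12 = €7,188.5000
Total = €33,982.0000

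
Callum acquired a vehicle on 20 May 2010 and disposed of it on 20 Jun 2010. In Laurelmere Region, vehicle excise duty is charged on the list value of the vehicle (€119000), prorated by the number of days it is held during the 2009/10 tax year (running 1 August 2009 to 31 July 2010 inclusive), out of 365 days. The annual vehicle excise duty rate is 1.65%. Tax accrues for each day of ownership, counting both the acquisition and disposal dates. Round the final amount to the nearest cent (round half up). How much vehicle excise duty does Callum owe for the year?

€172.14

Days held (20 May – 20 Jun 2010): 32 out of 365
Tax = €119000 × 1.65% × 32/365 = €172.1425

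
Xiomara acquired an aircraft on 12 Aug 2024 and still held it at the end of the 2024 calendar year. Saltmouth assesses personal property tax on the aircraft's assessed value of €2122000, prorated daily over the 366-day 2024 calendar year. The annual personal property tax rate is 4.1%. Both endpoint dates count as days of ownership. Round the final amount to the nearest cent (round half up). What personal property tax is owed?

Days held (12 Aug – 31 Dec 2024): 142 out of 366
Tax = €2122000 × 4.1% × 142/366 = €33754.8743

€33754.87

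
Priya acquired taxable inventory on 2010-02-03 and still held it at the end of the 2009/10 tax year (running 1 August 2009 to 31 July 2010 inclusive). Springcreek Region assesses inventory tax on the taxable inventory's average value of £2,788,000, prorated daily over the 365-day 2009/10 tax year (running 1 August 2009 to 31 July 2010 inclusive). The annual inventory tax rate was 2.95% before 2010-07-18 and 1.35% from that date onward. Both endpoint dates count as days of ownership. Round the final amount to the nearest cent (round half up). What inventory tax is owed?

£38,623.35

2010-02-03 to 2010-07-17: 165 days at 2.95% → £2,788,000 × 2.95% × 165/365 = £37,179.6986
2010-07-18 to 2010-07-31: 14 days at 1.35% → £2,788,000 × 1.35% × 14/365 = £1,443.6493
Total = £38,623.3479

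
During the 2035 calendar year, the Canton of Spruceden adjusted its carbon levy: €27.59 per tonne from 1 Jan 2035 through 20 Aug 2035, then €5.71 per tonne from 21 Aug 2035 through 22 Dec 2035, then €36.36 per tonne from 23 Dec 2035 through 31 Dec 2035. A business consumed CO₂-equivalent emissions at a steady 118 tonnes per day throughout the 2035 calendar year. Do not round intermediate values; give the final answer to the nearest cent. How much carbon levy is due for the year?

€877,466.88

1 Jan – 20 Aug 2035: 232 days × 118 tonnes/day = 27,376 tonnes at €27.59/tonne → €755,303.84
21 Aug – 22 Dec 2035: 124 days × 118 tonnes/day = 14,632 tonnes at €5.71/tonne → €83,548.72
23 Dec – 31 Dec 2035: 9 days × 118 tonnes/day = 1,062 tonnes at €36.36/tonne → €38,614.32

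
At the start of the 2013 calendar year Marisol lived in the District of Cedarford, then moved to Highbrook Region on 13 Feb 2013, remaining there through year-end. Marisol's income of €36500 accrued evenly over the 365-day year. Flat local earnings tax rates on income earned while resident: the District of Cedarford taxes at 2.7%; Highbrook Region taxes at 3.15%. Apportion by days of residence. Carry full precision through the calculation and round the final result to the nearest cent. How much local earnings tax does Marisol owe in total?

€1130.40

The District of Cedarford, 1 Jan – 12 Feb 2013: 43 days → €36500 × 2.7% × 43/365 = €116.1000
Highbrook Region, 13 Feb – 31 Dec 2013: 322 days → €36500 × 3.15% × 322/365 = €1014.3000
Total = €1130.4000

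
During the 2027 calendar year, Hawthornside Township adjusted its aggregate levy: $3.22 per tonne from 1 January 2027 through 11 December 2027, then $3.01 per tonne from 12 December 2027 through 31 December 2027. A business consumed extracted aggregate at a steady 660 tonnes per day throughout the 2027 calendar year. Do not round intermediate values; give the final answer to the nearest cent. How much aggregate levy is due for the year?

$772,926.00

1 January – 11 December 2027: 345 days × 660 tonnes/day = 227,700 tonnes at $3.22/tonne → $733,194.00
12 December – 31 December 2027: 20 days × 660 tonnes/day = 13,200 tonnes at $3.01/tonne → $39,732.00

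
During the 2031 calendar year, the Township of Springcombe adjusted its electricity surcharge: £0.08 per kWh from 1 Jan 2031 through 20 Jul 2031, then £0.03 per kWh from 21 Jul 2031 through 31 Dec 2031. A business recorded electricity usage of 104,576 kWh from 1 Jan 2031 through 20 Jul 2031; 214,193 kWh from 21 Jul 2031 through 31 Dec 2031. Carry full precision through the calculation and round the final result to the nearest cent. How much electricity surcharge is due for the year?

1 Jan – 20 Jul 2031: 104,576 kWh at £0.08/kWh → £8366.08
21 Jul – 31 Dec 2031: 214,193 kWh at £0.03/kWh → £6425.79

£14791.87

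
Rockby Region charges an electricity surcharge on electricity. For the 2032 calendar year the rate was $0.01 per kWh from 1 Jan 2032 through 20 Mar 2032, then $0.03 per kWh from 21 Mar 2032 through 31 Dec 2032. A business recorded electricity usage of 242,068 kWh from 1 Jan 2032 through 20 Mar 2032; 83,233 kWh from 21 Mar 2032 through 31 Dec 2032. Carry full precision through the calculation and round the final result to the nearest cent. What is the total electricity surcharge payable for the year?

$4,917.67

1 Jan – 20 Mar 2032: 242,068 kWh at $0.01/kWh → $2,420.68
21 Mar – 31 Dec 2032: 83,233 kWh at $0.03/kWh → $2,496.99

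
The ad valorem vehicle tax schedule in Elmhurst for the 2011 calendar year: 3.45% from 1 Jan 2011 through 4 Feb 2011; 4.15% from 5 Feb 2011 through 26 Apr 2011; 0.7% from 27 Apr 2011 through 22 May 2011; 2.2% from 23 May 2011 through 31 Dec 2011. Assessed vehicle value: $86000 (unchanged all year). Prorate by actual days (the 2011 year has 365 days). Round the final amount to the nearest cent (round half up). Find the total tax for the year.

1 Jan – 4 Feb 2011: 35 days at 3.45% → $86000 × 3.45% × 35/365 = $284.5068
5 Feb – 26 Apr 2011: 81 days at 4.15% → $86000 × 4.15% × 81/365 = $792.0247
27 Apr – 22 May 2011: 26 days at 0.7% → $86000 × 0.7% × 26/365 = $42.8822
23 May – 31 Dec 2011: 223 days at 2.2% → $86000 × 2.2% × 223/365 = $1155.9342
Total = $2275.3479

$2275.35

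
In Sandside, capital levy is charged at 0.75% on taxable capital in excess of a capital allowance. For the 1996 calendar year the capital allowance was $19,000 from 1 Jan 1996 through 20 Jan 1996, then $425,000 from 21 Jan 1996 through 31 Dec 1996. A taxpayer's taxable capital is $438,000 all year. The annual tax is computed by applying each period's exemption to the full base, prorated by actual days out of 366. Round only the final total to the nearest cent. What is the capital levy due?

1 Jan – 20 Jan 1996: 20 days, exemption $19,000 → ($438,000 − $19,000) × 0.75% × 20/366 = $171.7213
21 Jan – 31 Dec 1996: 346 days, exemption $425,000 → ($438,000 − $425,000) × 0.75% × 346/366 = $92.1721
Total = $263.8934

$263.89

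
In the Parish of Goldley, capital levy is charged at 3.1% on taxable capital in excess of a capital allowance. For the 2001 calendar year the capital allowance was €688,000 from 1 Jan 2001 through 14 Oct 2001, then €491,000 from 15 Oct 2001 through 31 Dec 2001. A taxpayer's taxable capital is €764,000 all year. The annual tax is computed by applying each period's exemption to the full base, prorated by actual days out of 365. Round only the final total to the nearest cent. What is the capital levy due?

1 Jan – 14 Oct 2001: 287 days, exemption €688,000 → (€764,000 − €688,000) × 3.1% × 287/365 = €1,852.5260
15 Oct – 31 Dec 2001: 78 days, exemption €491,000 → (€764,000 − €491,000) × 3.1% × 78/365 = €1,808.5315
Total = €3,661.0575

€3,661.06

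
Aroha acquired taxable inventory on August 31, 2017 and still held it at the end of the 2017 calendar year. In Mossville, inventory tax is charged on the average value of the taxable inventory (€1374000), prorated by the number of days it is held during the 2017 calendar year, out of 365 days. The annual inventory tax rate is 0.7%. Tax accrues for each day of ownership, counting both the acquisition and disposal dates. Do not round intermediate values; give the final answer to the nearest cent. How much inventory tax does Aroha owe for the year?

€3241.13

Days held (August 31 – December 31, 2017): 123 out of 365
Tax = €1374000 × 0.7% × 123/365 = €3241.1342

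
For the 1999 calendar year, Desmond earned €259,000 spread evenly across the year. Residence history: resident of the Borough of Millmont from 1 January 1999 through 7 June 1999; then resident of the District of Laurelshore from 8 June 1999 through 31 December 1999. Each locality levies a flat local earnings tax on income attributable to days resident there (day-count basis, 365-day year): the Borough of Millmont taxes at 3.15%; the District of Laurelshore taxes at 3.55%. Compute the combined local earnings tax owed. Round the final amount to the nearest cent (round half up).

€8,746.04

The Borough of Millmont, 1 January – 7 June 1999: 158 days → €259,000 × 3.15% × 158/365 = €3,531.6247
The District of Laurelshore, 8 June – 31 December 1999: 207 days → €259,000 × 3.55% × 207/365 = €5,214.4151
Total = €8,746.0397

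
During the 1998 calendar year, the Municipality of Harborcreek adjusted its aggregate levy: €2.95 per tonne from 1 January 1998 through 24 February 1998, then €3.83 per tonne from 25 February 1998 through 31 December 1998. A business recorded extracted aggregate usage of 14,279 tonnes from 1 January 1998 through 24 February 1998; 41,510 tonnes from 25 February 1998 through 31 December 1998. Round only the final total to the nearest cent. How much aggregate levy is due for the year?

1 January – 24 February 1998: 14,279 tonnes at €2.95/tonne → €42123.05
25 February – 31 December 1998: 41,510 tonnes at €3.83/tonne → €158983.30

€201106.35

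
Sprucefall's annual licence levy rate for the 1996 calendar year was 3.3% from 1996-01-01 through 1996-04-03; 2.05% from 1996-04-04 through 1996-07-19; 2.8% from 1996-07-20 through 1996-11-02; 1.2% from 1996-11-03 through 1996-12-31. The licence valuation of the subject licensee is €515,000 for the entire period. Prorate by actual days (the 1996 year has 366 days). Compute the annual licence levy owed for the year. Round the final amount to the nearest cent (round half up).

€12,623.83

1996-01-01 to 1996-04-03: 94 days at 3.3% → €515,000 × 3.3% × 94/366 = €4,364.8361
1996-04-04 to 1996-07-19: 107 days at 2.05% → €515,000 × 2.05% × 107/366 = €3,086.4822
1996-07-20 to 1996-11-02: 106 days at 2.8% → €515,000 × 2.8% × 106/366 = €4,176.2842
1996-11-03 to 1996-12-31: 59 days at 1.2% → €515,000 × 1.2% × 59/366 = €996.2295
Total = €12,623.8320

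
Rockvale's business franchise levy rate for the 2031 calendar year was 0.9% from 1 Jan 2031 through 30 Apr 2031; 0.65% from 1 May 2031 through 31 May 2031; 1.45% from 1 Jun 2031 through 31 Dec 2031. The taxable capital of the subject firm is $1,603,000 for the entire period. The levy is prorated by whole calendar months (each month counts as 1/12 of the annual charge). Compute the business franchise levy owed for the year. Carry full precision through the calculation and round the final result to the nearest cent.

$19,236.00

1 Jan – 30 Apr 2031: 4 months at 0.9% → $1,603,000 × 0.9% × 4/12 = $4,809.0000
1 May – 31 May 2031: 1 month at 0.65% → $1,603,000 × 0.65% × 1/12 = $868.2917
1 Jun – 31 Dec 2031: 7 months at 1.45% → $1,603,000 × 1.45% × 7/12 = $13,558.7083
Total = $19,236.0000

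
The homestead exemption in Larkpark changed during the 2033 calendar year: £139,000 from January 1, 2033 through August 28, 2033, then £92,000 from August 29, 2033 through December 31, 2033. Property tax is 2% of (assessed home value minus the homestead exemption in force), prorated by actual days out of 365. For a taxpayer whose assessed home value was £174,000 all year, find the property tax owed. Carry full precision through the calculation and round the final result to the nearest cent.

£1,021.92

January 1 – August 28, 2033: 240 days, exemption £139,000 → (£174,000 − £139,000) × 2% × 240/365 = £460.2740
August 29 – December 31, 2033: 125 days, exemption £92,000 → (£174,000 − £92,000) × 2% × 125/365 = £561.6438
Total = £1,021.9178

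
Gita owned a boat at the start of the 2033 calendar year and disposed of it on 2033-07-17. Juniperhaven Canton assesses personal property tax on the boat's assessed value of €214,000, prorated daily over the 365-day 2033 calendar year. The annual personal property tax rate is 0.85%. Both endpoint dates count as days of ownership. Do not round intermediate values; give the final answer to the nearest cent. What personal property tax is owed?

€986.75

Days held (2033-01-01 to 2033-07-17): 198 out of 365
Tax = €214,000 × 0.85% × 198/365 = €986.7452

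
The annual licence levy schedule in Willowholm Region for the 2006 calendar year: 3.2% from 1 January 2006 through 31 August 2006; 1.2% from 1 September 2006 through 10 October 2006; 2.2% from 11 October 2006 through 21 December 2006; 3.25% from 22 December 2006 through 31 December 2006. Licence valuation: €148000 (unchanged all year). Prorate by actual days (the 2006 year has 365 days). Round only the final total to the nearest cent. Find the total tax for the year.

€4121.70

1 January – 31 August 2006: 243 days at 3.2% → €148000 × 3.2% × 243/365 = €3153.0082
1 September – 10 October 2006: 40 days at 1.2% → €148000 × 1.2% × 40/365 = €194.6301
11 October – 21 December 2006: 72 days at 2.2% → €148000 × 2.2% × 72/365 = €642.2795
22 December – 31 December 2006: 10 days at 3.25% → €148000 × 3.25% × 10/365 = €131.7808
Total = €4121.6986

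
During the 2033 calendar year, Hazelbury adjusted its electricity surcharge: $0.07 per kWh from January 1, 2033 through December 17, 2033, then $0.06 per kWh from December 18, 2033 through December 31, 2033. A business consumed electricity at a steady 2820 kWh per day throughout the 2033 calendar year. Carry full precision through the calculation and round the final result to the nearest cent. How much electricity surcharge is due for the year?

January 1 – December 17, 2033: 351 days × 2820 kWh/day = 989,820 kWh at $0.07/kWh → $69287.40
December 18 – December 31, 2033: 14 days × 2820 kWh/day = 39,480 kWh at $0.06/kWh → $2368.80

$71656.20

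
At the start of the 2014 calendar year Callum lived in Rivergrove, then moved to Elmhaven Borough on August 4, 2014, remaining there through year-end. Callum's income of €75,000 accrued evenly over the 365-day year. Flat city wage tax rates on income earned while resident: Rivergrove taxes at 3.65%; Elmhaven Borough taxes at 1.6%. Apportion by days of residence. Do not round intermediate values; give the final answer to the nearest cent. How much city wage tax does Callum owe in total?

Rivergrove, January 1 – August 3, 2014: 215 days → €75,000 × 3.65% × 215/365 = €1,612.5000
Elmhaven Borough, August 4 – December 31, 2014: 150 days → €75,000 × 1.6% × 150/365 = €493.1507
Total = €2,105.6507

€2,105.65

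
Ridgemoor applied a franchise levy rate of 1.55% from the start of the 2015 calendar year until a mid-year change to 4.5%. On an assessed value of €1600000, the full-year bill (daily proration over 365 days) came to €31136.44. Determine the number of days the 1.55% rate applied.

Let d = days at the first rate; then 365 − d days at the second rate.
€1600000 × [1.55%·d + 4.5%·(365−d)] / 365 = €31136.44
Solving gives d = 316, so the new rate took effect on November 13, 2015.

316 days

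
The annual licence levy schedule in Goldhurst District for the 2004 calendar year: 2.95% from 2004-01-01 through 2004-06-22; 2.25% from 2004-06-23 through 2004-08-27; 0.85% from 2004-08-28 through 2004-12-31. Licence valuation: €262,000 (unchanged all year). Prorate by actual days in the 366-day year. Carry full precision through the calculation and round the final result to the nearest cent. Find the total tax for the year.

2004-01-01 to 2004-06-22: 174 days at 2.95% → €262,000 × 2.95% × 174/366 = €3,674.4426
2004-06-23 to 2004-08-27: 66 days at 2.25% → €262,000 × 2.25% × 66/366 = €1,063.0328
2004-08-28 to 2004-12-31: 126 days at 0.85% → €262,000 × 0.85% × 126/366 = €766.6721
Total = €5,504.1475

€5,504.15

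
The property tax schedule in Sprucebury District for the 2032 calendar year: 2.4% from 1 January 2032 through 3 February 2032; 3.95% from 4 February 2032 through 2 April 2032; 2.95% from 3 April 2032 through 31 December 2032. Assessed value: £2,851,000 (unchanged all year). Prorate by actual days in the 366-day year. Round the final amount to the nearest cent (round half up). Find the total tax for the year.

1 January – 3 February 2032: 34 days at 2.4% → £2,851,000 × 2.4% × 34/366 = £6,356.3279
4 February – 2 April 2032: 59 days at 3.95% → £2,851,000 × 3.95% × 59/366 = £18,153.7036
3 April – 31 December 2032: 273 days at 2.95% → £2,851,000 × 2.95% × 273/366 = £62,733.6844
Total = £87,243.7158

£87,243.72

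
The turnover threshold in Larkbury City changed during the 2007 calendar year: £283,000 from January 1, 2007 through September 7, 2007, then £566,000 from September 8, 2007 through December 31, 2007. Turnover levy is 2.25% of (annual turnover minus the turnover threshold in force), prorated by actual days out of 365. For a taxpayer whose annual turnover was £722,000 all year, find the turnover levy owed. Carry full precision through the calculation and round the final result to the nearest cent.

January 1 – September 7, 2007: 250 days, exemption £283,000 → (£722,000 − £283,000) × 2.25% × 250/365 = £6,765.4110
September 8 – December 31, 2007: 115 days, exemption £566,000 → (£722,000 − £566,000) × 2.25% × 115/365 = £1,105.8904
Total = £7,871.3014

£7,871.30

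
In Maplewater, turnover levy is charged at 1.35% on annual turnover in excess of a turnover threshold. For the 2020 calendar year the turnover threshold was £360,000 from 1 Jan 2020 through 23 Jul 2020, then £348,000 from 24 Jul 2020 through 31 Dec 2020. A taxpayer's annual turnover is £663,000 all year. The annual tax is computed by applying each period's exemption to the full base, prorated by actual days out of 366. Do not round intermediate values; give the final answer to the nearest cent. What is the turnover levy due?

1 Jan – 23 Jul 2020: 205 days, exemption £360,000 → (£663,000 − £360,000) × 1.35% × 205/366 = £2,291.1270
24 Jul – 31 Dec 2020: 161 days, exemption £348,000 → (£663,000 − £348,000) × 1.35% × 161/366 = £1,870.6352
Total = £4,161.7623

£4,161.76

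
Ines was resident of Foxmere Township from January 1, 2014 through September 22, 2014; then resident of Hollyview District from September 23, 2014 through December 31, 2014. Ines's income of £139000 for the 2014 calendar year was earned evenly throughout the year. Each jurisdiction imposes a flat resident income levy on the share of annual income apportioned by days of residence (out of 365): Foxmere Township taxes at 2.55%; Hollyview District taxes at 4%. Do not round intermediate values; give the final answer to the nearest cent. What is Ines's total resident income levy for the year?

Foxmere Township, January 1 – September 22, 2014: 265 days → £139000 × 2.55% × 265/365 = £2573.4041
Hollyview District, September 23 – December 31, 2014: 100 days → £139000 × 4% × 100/365 = £1523.2877
Total = £4096.6918

£4096.69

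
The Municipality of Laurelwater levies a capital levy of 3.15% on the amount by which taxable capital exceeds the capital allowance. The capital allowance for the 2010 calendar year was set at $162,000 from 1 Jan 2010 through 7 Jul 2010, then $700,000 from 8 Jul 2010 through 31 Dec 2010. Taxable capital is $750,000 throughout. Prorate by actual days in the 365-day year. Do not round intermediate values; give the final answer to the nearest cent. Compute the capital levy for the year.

$10,303.87

1 Jan – 7 Jul 2010: 188 days, exemption $162,000 → ($750,000 − $162,000) × 3.15% × 188/365 = $9,540.0986
8 Jul – 31 Dec 2010: 177 days, exemption $700,000 → ($750,000 − $700,000) × 3.15% × 177/365 = $763.7671
Total = $10,303.8658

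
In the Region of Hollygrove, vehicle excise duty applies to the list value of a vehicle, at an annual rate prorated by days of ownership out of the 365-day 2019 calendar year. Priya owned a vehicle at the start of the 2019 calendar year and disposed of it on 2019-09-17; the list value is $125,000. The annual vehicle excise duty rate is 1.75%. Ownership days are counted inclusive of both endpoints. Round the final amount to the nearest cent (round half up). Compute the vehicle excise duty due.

Days held (2019-01-01 to 2019-09-17): 260 out of 365
Tax = $125,000 × 1.75% × 260/365 = $1,558.2192

$1,558.22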